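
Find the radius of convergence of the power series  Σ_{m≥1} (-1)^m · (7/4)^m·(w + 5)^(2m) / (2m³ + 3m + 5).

R = 2√7/7

Apply the ratio test: |a_{m+1}| / |a_m| = [(2m³ + 3m + 5)/(2(m+1)³ + 3(m+1) + 5)] · 7/4, which tends to 7/4 as m → ∞.
Since the exponent of (w + 5) increases by 2 each term, convergence requires |w + 5|² < 4/7, hence R = 2√7/7.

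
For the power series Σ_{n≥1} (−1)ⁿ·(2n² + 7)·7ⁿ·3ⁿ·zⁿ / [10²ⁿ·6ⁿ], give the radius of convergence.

R = 200/7

The ratio of consecutive coefficients is [(2(n+1)² + 7)/(2n² + 7)] · 7·3/(100·6) → 7/200.
Thus R = 1/(7/200) = 200/7.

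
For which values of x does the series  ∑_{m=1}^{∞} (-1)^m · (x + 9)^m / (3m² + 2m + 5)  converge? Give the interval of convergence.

The ratio of consecutive coefficients is (3m² + 2m + 5)/(3(m+1)² + 2(m+1) + 5) → 1.
So the series converges when |x + 9| < 1 and diverges when |x + 9| > 1; R = 1.
Check x = -8: the terms are on the order of 1/m², so the series converges absolutely by comparison with the p-series (p = 2 > 1).
Endpoint x = -10: absolute convergence follows by limit comparison with Σ 1/m².

[-10, -8]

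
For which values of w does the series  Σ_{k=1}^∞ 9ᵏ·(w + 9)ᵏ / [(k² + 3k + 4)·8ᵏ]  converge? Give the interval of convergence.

[-89/9, -73/9]

Apply the ratio test: |a_{k+1}| / |a_k| = [(k² + 3k + 4)/((k+1)² + 3(k+1) + 4)] · 9/8, which tends to 9/8 as k → ∞.
Thus R = 1/(9/8) = 8/9.
When w = -73/9, absolute convergence follows by limit comparison with Σ 1/k².
At w = -89/9: the terms are on the order of 1/k², so the series converges absolutely by comparison with the p-series (p = 2 > 1).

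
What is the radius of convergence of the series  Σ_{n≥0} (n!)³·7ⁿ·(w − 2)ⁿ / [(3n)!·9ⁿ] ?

Ratio test: |a_{n+1}/a_n| = (n+1)³/[(3n+1)·(3n+2)·(3n+3)] · 7/9 → 7/243 as n → ∞.
The series converges when 7/243 · |w − 2| < 1, giving R = 243/7.

R = 243/7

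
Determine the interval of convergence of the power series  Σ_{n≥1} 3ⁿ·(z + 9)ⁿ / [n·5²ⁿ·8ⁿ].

[-227/3, 173/3)

By the ratio test, |a_{n+1}/a_n| = [n/(n+1)] · 3/(25·8) → 3/200.
Thus R = 1/(3/200) = 200/3.
Check z = 173/3: comparison with the harmonic series Σ 1/n shows the series diverges.
When z = -227/3, an alternating series whose terms decrease to 0 in absolute value, so it converges by the Leibniz criterion.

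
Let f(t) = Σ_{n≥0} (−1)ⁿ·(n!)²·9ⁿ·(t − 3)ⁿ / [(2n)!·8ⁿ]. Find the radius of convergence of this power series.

By the ratio test, |a_{n+1}/a_n| = (n+1)²/[(2n+1)·(2n+2)] · 9/8 → 9/32.
Convergence for |t − 3| · 9/32 < 1, i.e. |t − 3| < 32/9. So R = 32/9.

R = 32/9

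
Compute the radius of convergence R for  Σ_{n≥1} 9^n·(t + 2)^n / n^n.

Applying the root test, |a_n|^(1/n) = 9/n → 0.
Since the n-th root of |a_n| tends to 0, the series converges for all real t; R = ∞.

R = ∞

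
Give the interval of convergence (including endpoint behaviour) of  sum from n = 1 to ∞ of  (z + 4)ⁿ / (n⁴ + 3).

[-5, -3]

By the ratio test, |a_{n+1}/a_n| = (n⁴ + 3)/((n+1)⁴ + 3) → 1.
So the series converges when |z + 4| < 1 and diverges when |z + 4| > 1; R = 1.
At z = -3: absolute convergence follows by limit comparison with Σ 1/n⁴.
Endpoint z = -5: the series is dominated by a constant times Σ 1/n⁴, which converges (p = 4 > 1).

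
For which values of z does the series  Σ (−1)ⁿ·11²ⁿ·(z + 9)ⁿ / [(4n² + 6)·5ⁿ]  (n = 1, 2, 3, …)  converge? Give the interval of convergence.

[-1094/121, -1084/121]

By the ratio test, |a_{n+1}/a_n| = [(4n² + 6)/(4(n+1)² + 6)] · 121/5 → 121/5.
Convergence for |z + 9| · 121/5 < 1, i.e. |z + 9| < 5/121. So R = 5/121.
When z = -1084/121, the terms are on the order of 1/n², so the series converges absolutely by comparison with the p-series (p = 2 > 1).
When z = -1094/121, absolute convergence follows by limit comparison with Σ 1/n².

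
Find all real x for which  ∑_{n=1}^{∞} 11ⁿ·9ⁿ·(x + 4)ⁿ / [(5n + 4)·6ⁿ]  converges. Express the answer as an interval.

Ratio test: |a_{n+1}/a_n| = [(5n + 4)/(5(n+1) + 4)] · 11·9/6 → 33/2 as n → ∞.
The series converges when 33/2 · |x + 4| < 1, giving R = 2/33.
Endpoint x = -130/33: the terms are asymptotic to a nonzero constant times 1/n, so the series diverges by limit comparison with Σ 1/n.
Check x = -134/33: convergence follows from the alternating series test (terms decrease monotonically to 0).

[-134/33, -130/33)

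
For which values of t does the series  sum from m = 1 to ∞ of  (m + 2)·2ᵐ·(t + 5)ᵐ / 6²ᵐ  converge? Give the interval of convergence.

Ratio test: |a_{m+1}/a_m| = [((m+1) + 2)/(m + 2)] · 2/36 → 1/18 as m → ∞.
Convergence for |t + 5| · 1/18 < 1, i.e. |t + 5| < 18. So R = 18.
Check t = 13: the m-th term does not approach 0; divergence by the term test.
When t = -23, the m-th term does not approach 0; divergence by the term test.

(-23, 13)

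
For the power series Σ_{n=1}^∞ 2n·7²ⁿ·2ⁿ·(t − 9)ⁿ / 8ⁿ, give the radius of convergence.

Ratio test: |a_{n+1}/a_n| = [2(n+1)/2n] · 49·2/8 → 49/4 as n → ∞.
Thus R = 1/(49/4) = 4/49.

R = 4/49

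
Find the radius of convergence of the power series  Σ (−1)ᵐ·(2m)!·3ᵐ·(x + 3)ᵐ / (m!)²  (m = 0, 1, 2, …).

The ratio of consecutive coefficients is (2m+1)·(2m+2)/(m+1)² · 3 → 12.
Convergence for |x + 3| · 12 < 1, i.e. |x + 3| < 1/12. So R = 1/12.

R = 1/12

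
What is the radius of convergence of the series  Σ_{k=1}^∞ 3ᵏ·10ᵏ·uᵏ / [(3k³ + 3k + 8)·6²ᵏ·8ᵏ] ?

R = 48/5

Apply the ratio test: |a_{k+1}| / |a_k| = [(3k³ + 3k + 8)/(3(k+1)³ + 3(k+1) + 8)] · 3·10/(36·8), which tends to 5/48 as k → ∞.
The series converges when 5/48 · |u| < 1, giving R = 48/5.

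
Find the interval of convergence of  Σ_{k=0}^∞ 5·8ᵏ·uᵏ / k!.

(−∞, ∞)

Ratio test: |a_{k+1}/a_k| = 5/5 · 8 · 1/(k+1) → 0 as k → ∞.
Since the limit is 0 < 1 for every u, the series converges on all of ℝ and R = ∞.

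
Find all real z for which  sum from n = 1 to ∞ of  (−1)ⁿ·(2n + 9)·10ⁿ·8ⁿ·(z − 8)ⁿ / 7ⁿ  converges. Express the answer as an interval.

(633/80, 647/80)

By the ratio test, |a_{n+1}/a_n| = [(2(n+1) + 9)/(2n + 9)] · 10·8/7 → 80/7.
Convergence for |z − 8| · 80/7 < 1, i.e. |z − 8| < 7/80. So R = 7/80.
At z = 647/80: the n-th term does not approach 0; divergence by the term test.
When z = 633/80, the n-th term does not approach 0; divergence by the term test.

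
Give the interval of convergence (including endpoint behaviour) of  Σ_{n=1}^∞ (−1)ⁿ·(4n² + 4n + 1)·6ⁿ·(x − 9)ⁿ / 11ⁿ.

Apply the ratio test: |a_{n+1}| / |a_n| = [(4(n+1)² + 4(n+1) + 1)/(4n² + 4n + 1)] · 6/11, which tends to 6/11 as n → ∞.
Hence the series converges for |x − 9| < 1/(6/11) = 11/6, so the radius of convergence is 11/6.
At x = 65/6: the terms have absolute value of order n², which does not tend to 0, so the series diverges by the divergence test.
When x = 43/6, the terms do not tend to 0, so the series diverges.

(43/6, 65/6)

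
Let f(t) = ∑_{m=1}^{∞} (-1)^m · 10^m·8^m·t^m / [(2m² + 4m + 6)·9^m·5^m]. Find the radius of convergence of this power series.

The ratio of consecutive coefficients is [(2m² + 4m + 6)/(2(m+1)² + 4(m+1) + 6)] · 10·8/(9·5) → 16/9.
Hence the series converges for |t| < 1/(16/9) = 9/16, so the radius of convergence is 9/16.

R = 9/16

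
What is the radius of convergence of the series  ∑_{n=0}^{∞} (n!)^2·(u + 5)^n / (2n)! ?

Ratio test: |a_{n+1}/a_n| = (n+1)²/[(2n+1)·(2n+2)] → 1/4 as n → ∞.
Thus R = 1/(1/4) = 4.

R = 4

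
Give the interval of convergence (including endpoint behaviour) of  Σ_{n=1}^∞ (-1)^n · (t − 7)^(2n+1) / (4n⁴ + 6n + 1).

The ratio of consecutive coefficients is (4n⁴ + 6n + 1)/(4(n+1)⁴ + 6(n+1) + 1) → 1.
Since the exponent of (t − 7) increases by 2 each term, convergence requires |t − 7|² < 1, hence R = 1.
At t = 8: the series is dominated by a constant times Σ 1/n⁴, which converges (p = 4 > 1).
When t = 6, the terms are on the order of 1/n⁴, so the series converges absolutely by comparison with the p-series (p = 4 > 1).

[6, 8]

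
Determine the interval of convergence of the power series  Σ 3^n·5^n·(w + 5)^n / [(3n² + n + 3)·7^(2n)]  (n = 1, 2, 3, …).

[-124/15, -26/15]

Ratio test: |a_{n+1}/a_n| = [(3n² + n + 3)/(3(n+1)² + (n+1) + 3)] · 3·5/49 → 15/49 as n → ∞.
Hence the series converges for |w + 5| < 1/(15/49) = 49/15, so the radius of convergence is 49/15.
When w = -26/15, the series is dominated by a constant times Σ 1/n², which converges (p = 2 > 1).
Endpoint w = -124/15: the terms are on the order of 1/n², so the series converges absolutely by comparison with the p-series (p = 2 > 1).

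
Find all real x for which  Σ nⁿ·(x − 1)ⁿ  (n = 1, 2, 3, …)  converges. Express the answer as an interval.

By the Cauchy root test, |a_n|^(1/n) = n → ∞.
Since the n-th root of |a_n| is unbounded, the series converges only at x = 1; R = 0.

{1}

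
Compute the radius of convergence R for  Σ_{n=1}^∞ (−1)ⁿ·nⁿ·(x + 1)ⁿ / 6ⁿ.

Applying the root test, |a_n|^(1/n) = n/6 → ∞.
The root grows without bound, so R = 0 (convergence only at x = -1).

R = 0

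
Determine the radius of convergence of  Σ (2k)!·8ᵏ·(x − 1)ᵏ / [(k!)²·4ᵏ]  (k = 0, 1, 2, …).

R = 1/8

The ratio of consecutive coefficients is (2k+1)·(2k+2)/(k+1)² · 8/4 → 8.
Thus R = 1/(8) = 1/8.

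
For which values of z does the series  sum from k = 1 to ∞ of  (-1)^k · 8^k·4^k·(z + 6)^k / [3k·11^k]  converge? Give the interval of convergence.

Apply the ratio test: |a_{k+1}| / |a_k| = [3k/3(k+1)] · 8·4/11, which tends to 32/11 as k → ∞.
Hence the series converges for |z + 6| < 1/(32/11) = 11/32, so the radius of convergence is 11/32.
Endpoint z = -181/32: an alternating series whose terms decrease to 0 in absolute value, so it converges by the Leibniz criterion.
Check z = -203/32: comparison with the harmonic series Σ 1/k shows the series diverges.

(-203/32, -181/32]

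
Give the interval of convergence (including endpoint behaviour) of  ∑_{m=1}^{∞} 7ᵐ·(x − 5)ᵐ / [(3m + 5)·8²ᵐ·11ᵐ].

[-669/7, 739/7)

Apply the ratio test: |a_{m+1}| / |a_m| = [(3m + 5)/(3(m+1) + 5)] · 7/(64·11), which tends to 7/704 as m → ∞.
Convergence for |x − 5| · 7/704 < 1, i.e. |x − 5| < 704/7. So R = 704/7.
Endpoint x = 739/7: the terms behave like c/m; limit comparison with the harmonic series gives divergence.
At x = -669/7: an alternating series whose terms decrease to 0 in absolute value, so it converges by the Leibniz criterion.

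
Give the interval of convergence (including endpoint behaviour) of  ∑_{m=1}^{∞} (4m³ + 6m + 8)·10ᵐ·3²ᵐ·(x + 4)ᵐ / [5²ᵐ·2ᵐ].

Apply the ratio test: |a_{m+1}| / |a_m| = [(4(m+1)³ + 6(m+1) + 8)/(4m³ + 6m + 8)] · 10·9/(25·2), which tends to 9/5 as m → ∞.
Convergence for |x + 4| · 9/5 < 1, i.e. |x + 4| < 5/9. So R = 5/9.
When x = -31/9, the m-th term does not approach 0; divergence by the term test.
Endpoint x = -41/9: the terms have absolute value of order m³, which does not tend to 0, so the series diverges by the divergence test.

(-41/9, -31/9)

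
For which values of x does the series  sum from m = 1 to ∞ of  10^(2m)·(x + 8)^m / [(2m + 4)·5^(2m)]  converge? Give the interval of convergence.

Ratio test: |a_{m+1}/a_m| = [(2m + 4)/(2(m+1) + 4)] · 100/25 → 4 as m → ∞.
The series converges when 4 · |x + 8| < 1, giving R = 1/4.
At x = -31/4: the terms are asymptotic to a nonzero constant times 1/m, so the series diverges by limit comparison with Σ 1/m.
Check x = -33/4: the terms alternate in sign and decrease monotonically to 0 in absolute value (size ~ c/m), so the alternating series test gives convergence.

[-33/4, -31/4)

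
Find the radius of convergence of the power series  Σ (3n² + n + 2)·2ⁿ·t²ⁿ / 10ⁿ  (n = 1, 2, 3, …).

Apply the ratio test: |a_{n+1}| / |a_n| = [(3(n+1)² + (n+1) + 2)/(3n² + n + 2)] · 2/10, which tends to 1/5 as n → ∞.
Writing y = t², the series in y has radius 5, so |t| < √(5) and R = √5.

R = √5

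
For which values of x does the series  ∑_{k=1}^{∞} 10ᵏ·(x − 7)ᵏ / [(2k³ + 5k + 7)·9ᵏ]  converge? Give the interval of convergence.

Ratio test: |a_{k+1}/a_k| = [(2k³ + 5k + 7)/(2(k+1)³ + 5(k+1) + 7)] · 10/9 → 10/9 as k → ∞.
Hence the series converges for |x − 7| < 1/(10/9) = 9/10, so the radius of convergence is 9/10.
At x = 79/10: absolute convergence follows by limit comparison with Σ 1/k³.
At x = 61/10: the series is dominated by a constant times Σ 1/k³, which converges (p = 3 > 1).

[61/10, 79/10]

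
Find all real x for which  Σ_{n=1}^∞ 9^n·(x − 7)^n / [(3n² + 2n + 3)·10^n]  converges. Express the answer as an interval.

[53/9, 73/9]

Apply the ratio test: |a_{n+1}| / |a_n| = [(3n² + 2n + 3)/(3(n+1)² + 2(n+1) + 3)] · 9/10, which tends to 9/10 as n → ∞.
Hence the series converges for |x − 7| < 1/(9/10) = 10/9, so the radius of convergence is 10/9.
At x = 73/9: the series is dominated by a constant times Σ 1/n², which converges (p = 2 > 1).
Endpoint x = 53/9: absolute convergence follows by limit comparison with Σ 1/n².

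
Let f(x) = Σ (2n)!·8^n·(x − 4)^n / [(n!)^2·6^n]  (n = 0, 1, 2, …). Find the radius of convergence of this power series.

Ratio test: |a_{n+1}/a_n| = (2n+1)·(2n+2)/(n+1)² · 8/6 → 16/3 as n → ∞.
Hence the series converges for |x − 4| < 1/(16/3) = 3/16, so the radius of convergence is 3/16.

R = 3/16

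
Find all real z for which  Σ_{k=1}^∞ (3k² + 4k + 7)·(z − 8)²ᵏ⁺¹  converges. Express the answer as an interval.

(7, 9)

Ratio test: |a_{k+1}/a_k| = (3(k+1)² + 4(k+1) + 7)/(3k² + 4k + 7) → 1 as k → ∞.
Writing y = (z − 8)², the series in y has radius 1, so |z − 8| < √(1) = 1 and R = 1.
When z = 9, the terms have absolute value of order k², which does not tend to 0, so the series diverges by the divergence test.
When z = 7, the k-th term does not approach 0; divergence by the term test.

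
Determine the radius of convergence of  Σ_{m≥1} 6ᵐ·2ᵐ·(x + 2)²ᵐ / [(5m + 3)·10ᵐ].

R = √30/6

Apply the ratio test: |a_{m+1}| / |a_m| = [(5m + 3)/(5(m+1) + 3)] · 6·2/10, which tends to 6/5 as m → ∞.
Writing y = (x + 2)², the series in y has radius 5/6, so |x + 2| < √(5/6) and R = √30/6.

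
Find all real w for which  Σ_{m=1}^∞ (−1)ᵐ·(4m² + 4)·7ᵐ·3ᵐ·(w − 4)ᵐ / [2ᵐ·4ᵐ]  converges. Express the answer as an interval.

(76/21, 92/21)

Ratio test: |a_{m+1}/a_m| = [(4(m+1)² + 4)/(4m² + 4)] · 7·3/(2·4) → 21/8 as m → ∞.
Hence the series converges for |w − 4| < 1/(21/8) = 8/21, so the radius of convergence is 8/21.
Check w = 92/21: the terms do not tend to 0, so the series diverges.
Endpoint w = 76/21: the terms do not tend to 0, so the series diverges.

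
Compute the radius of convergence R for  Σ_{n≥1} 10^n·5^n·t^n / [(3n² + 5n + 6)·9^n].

R = 9/50

Ratio test: |a_{n+1}/a_n| = [(3n² + 5n + 6)/(3(n+1)² + 5(n+1) + 6)] · 10·5/9 → 50/9 as n → ∞.
Hence the series converges for |t| < 1/(50/9) = 9/50, so the radius of convergence is 9/50.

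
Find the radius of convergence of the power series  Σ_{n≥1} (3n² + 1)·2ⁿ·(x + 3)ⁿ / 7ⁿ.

R = 7/2

The ratio of consecutive coefficients is [(3(n+1)² + 1)/(3n² + 1)] · 2/7 → 2/7.
Convergence for |x + 3| · 2/7 < 1, i.e. |x + 3| < 7/2. So R = 7/2.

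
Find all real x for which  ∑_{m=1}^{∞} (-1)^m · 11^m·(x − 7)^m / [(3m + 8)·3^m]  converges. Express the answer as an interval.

Apply the ratio test: |a_{m+1}| / |a_m| = [(3m + 8)/(3(m+1) + 8)] · 11/3, which tends to 11/3 as m → ∞.
Thus R = 1/(11/3) = 3/11.
At x = 80/11: the terms alternate in sign and decrease monotonically to 0 in absolute value (size ~ c/m), so the alternating series test gives convergence.
Check x = 74/11: the terms behave like c/m; limit comparison with the harmonic series gives divergence.

(74/11, 80/11]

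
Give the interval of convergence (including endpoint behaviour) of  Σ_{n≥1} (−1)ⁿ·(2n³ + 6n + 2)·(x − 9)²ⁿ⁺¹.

Ratio test: |a_{n+1}/a_n| = (2(n+1)³ + 6(n+1) + 2)/(2n³ + 6n + 2) → 1 as n → ∞.
Successive powers of (x − 9) differ by 2, so the series converges when |x − 9|² · 1 < 1, i.e. |x − 9| < √(1) = 1. So R = 1.
When x = 10, the terms do not tend to 0, so the series diverges.
Check x = 8: the n-th term does not approach 0; divergence by the term test.

(8, 10)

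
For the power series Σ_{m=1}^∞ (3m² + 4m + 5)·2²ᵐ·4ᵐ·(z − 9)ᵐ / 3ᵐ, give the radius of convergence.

R = 3/16

Apply the ratio test: |a_{m+1}| / |a_m| = [(3(m+1)² + 4(m+1) + 5)/(3m² + 4m + 5)] · 4·4/3, which tends to 16/3 as m → ∞.
The series converges when 16/3 · |z − 9| < 1, giving R = 3/16.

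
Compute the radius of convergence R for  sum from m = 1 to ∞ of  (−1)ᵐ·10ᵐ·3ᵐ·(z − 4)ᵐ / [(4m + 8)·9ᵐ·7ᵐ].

R = 21/10

Apply the ratio test: |a_{m+1}| / |a_m| = [(4m + 8)/(4(m+1) + 8)] · 10·3/(9·7), which tends to 10/21 as m → ∞.
Thus R = 1/(10/21) = 21/10.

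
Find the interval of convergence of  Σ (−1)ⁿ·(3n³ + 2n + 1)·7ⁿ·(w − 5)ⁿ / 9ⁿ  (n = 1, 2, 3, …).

Apply the ratio test: |a_{n+1}| / |a_n| = [(3(n+1)³ + 2(n+1) + 1)/(3n³ + 2n + 1)] · 7/9, which tends to 7/9 as n → ∞.
Thus R = 1/(7/9) = 9/7.
When w = 44/7, the terms do not tend to 0, so the series diverges.
When w = 26/7, the n-th term does not approach 0; divergence by the term test.

(26/7, 44/7)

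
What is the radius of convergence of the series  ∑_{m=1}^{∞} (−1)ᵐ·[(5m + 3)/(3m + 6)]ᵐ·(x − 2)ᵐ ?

Applying the root test, |a_m|^(1/m) = (5m + 3)/(3m + 6) → 5/3.
Thus R = 1/(5/3) = 3/5.

R = 3/5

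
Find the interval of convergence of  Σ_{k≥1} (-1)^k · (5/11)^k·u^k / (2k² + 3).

By the ratio test, |a_{k+1}/a_k| = [(2k² + 3)/(2(k+1)² + 3)] · 5/11 → 5/11.
Hence the series converges for |u| < 1/(5/11) = 11/5, so the radius of convergence is 11/5.
At u = 11/5: absolute convergence follows by limit comparison with Σ 1/k².
When u = -11/5, the terms are on the order of 1/k², so the series converges absolutely by comparison with the p-series (p = 2 > 1).

[-11/5, 11/5]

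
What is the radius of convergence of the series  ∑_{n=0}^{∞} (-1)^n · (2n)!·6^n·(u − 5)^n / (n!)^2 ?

R = 1/24

By the ratio test, |a_{n+1}/a_n| = (2n+1)·(2n+2)/(n+1)² · 6 → 24.
Hence the series converges for |u − 5| < 1/(24) = 1/24, so the radius of convergence is 1/24.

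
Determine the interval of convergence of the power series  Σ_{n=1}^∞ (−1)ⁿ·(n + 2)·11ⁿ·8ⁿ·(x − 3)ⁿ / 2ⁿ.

Apply the ratio test: |a_{n+1}| / |a_n| = [((n+1) + 2)/(n + 2)] · 11·8/2, which tends to 44 as n → ∞.
Hence the series converges for |x − 3| < 1/(44) = 1/44, so the radius of convergence is 1/44.
Endpoint x = 133/44: the terms have absolute value of order n, which does not tend to 0, so the series diverges by the divergence test.
When x = 131/44, the terms have absolute value of order n, which does not tend to 0, so the series diverges by the divergence test.

(131/44, 133/44)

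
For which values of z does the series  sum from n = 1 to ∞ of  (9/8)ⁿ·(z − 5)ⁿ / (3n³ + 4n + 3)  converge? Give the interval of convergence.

[37/9, 53/9]

The ratio of consecutive coefficients is [(3n³ + 4n + 3)/(3(n+1)³ + 4(n+1) + 3)] · 9/8 → 9/8.
Convergence for |z − 5| · 9/8 < 1, i.e. |z − 5| < 8/9. So R = 8/9.
At z = 53/9: absolute convergence follows by limit comparison with Σ 1/n³.
Endpoint z = 37/9: absolute convergence follows by limit comparison with Σ 1/n³.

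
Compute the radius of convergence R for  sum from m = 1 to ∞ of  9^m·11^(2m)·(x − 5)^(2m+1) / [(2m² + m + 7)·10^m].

R = √10/33

By the ratio test, |a_{m+1}/a_m| = [(2m² + m + 7)/(2(m+1)² + (m+1) + 7)] · 9·121/10 → 1089/10.
Since the exponent of (x − 5) increases by 2 each term, convergence requires |x − 5|² < 10/1089, hence R = √10/33.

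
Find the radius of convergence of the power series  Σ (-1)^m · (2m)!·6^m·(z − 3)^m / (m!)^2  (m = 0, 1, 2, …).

R = 1/24

Ratio test: |a_{m+1}/a_m| = (2m+1)·(2m+2)/(m+1)² · 6 → 24 as m → ∞.
Hence the series converges for |z − 3| < 1/(24) = 1/24, so the radius of convergence is 1/24.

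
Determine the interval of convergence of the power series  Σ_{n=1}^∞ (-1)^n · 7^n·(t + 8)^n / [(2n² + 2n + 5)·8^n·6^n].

[-104/7, -8/7]

The ratio of consecutive coefficients is [(2n² + 2n + 5)/(2(n+1)² + 2(n+1) + 5)] · 7/(8·6) → 7/48.
The series converges when 7/48 · |t + 8| < 1, giving R = 48/7.
Check t = -8/7: the terms are on the order of 1/n², so the series converges absolutely by comparison with the p-series (p = 2 > 1).
Check t = -104/7: the terms are on the order of 1/n², so the series converges absolutely by comparison with the p-series (p = 2 > 1).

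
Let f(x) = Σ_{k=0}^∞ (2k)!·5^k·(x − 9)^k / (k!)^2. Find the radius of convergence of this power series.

Apply the ratio test: |a_{k+1}| / |a_k| = (2k+1)·(2k+2)/(k+1)² · 5, which tends to 20 as k → ∞.
The series converges when 20 · |x − 9| < 1, giving R = 1/20.

R = 1/20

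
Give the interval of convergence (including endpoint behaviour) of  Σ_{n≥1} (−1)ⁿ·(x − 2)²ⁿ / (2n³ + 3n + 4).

Apply the ratio test: |a_{n+1}| / |a_n| = (2n³ + 3n + 4)/(2(n+1)³ + 3(n+1) + 4), which tends to 1 as n → ∞.
Since the exponent of (x − 2) increases by 2 each term, convergence requires |x − 2|² < 1, hence R = 1.
Check x = 3: the terms are on the order of 1/n³, so the series converges absolutely by comparison with the p-series (p = 3 > 1).
At x = 1: absolute convergence follows by limit comparison with Σ 1/n³.

[1, 3]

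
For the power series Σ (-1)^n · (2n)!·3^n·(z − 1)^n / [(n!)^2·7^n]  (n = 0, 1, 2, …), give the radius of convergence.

R = 7/12

Ratio test: |a_{n+1}/a_n| = (2n+1)·(2n+2)/(n+1)² · 3/7 → 12/7 as n → ∞.
Convergence for |z − 1| · 12/7 < 1, i.e. |z − 1| < 7/12. So R = 7/12.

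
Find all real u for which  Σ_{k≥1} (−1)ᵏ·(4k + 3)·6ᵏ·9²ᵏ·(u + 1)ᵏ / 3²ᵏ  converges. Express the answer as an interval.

Ratio test: |a_{k+1}/a_k| = [(4(k+1) + 3)/(4k + 3)] · 6·81/9 → 54 as k → ∞.
Hence the series converges for |u + 1| < 1/(54) = 1/54, so the radius of convergence is 1/54.
When u = -53/54, the terms do not tend to 0, so the series diverges.
At u = -55/54: the terms do not tend to 0, so the series diverges.

(-55/54, -53/54)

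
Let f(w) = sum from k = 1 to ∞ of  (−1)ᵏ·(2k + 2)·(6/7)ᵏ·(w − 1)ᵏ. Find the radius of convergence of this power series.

By the ratio test, |a_{k+1}/a_k| = [(2(k+1) + 2)/(2k + 2)] · 6/7 → 6/7.
Convergence for |w − 1| · 6/7 < 1, i.e. |w − 1| < 7/6. So R = 7/6.

R = 7/6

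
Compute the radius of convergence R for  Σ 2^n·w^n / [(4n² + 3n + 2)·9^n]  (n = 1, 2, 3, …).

Apply the ratio test: |a_{n+1}| / |a_n| = [(4n² + 3n + 2)/(4(n+1)² + 3(n+1) + 2)] · 2/9, which tends to 2/9 as n → ∞.
Thus R = 1/(2/9) = 9/2.

R = 9/2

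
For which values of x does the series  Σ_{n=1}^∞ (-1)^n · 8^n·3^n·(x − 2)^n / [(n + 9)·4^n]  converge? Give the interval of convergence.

(11/6, 13/6]

The ratio of consecutive coefficients is [(n + 9)/((n+1) + 9)] · 8·3/4 → 6.
The series converges when 6 · |x − 2| < 1, giving R = 1/6.
At x = 13/6: convergence follows from the alternating series test (terms decrease monotonically to 0).
Check x = 11/6: the terms behave like c/n; limit comparison with the harmonic series gives divergence.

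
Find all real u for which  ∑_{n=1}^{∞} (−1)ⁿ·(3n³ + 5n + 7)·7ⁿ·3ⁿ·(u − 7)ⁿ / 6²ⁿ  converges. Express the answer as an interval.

(37/7, 61/7)

By the ratio test, |a_{n+1}/a_n| = [(3(n+1)³ + 5(n+1) + 7)/(3n³ + 5n + 7)] · 7·3/36 → 7/12.
Hence the series converges for |u − 7| < 1/(7/12) = 12/7, so the radius of convergence is 12/7.
Check u = 61/7: the terms have absolute value of order n³, which does not tend to 0, so the series diverges by the divergence test.
When u = 37/7, the terms have absolute value of order n³, which does not tend to 0, so the series diverges by the divergence test.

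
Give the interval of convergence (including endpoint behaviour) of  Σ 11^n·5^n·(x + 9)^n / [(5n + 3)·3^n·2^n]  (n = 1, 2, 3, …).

Apply the ratio test: |a_{n+1}| / |a_n| = [(5n + 3)/(5(n+1) + 3)] · 11·5/(3·2), which tends to 55/6 as n → ∞.
The series converges when 55/6 · |x + 9| < 1, giving R = 6/55.
At x = -489/55: the terms behave like c/n; limit comparison with the harmonic series gives divergence.
Endpoint x = -501/55: convergence follows from the alternating series test (terms decrease monotonically to 0).

[-501/55, -489/55)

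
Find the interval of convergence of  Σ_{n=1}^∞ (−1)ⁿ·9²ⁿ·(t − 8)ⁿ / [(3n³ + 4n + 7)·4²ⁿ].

[632/81, 664/81]

Apply the ratio test: |a_{n+1}| / |a_n| = [(3n³ + 4n + 7)/(3(n+1)³ + 4(n+1) + 7)] · 81/16, which tends to 81/16 as n → ∞.
Thus R = 1/(81/16) = 16/81.
Endpoint t = 664/81: the terms are on the order of 1/n³, so the series converges absolutely by comparison with the p-series (p = 3 > 1).
At t = 632/81: the series is dominated by a constant times Σ 1/n³, which converges (p = 3 > 1).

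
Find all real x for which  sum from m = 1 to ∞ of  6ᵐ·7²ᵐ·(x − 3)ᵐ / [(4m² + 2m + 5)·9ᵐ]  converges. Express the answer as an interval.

[291/98, 297/98]

Apply the ratio test: |a_{m+1}| / |a_m| = [(4m² + 2m + 5)/(4(m+1)² + 2(m+1) + 5)] · 6·49/9, which tends to 98/3 as m → ∞.
The series converges when 98/3 · |x − 3| < 1, giving R = 3/98.
When x = 297/98, the series is dominated by a constant times Σ 1/m², which converges (p = 2 > 1).
Check x = 291/98: absolute convergence follows by limit comparison with Σ 1/m².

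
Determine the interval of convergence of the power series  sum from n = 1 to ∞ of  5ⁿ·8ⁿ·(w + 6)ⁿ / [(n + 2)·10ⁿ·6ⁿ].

The ratio of consecutive coefficients is [(n + 2)/((n+1) + 2)] · 5·8/(10·6) → 2/3.
Thus R = 1/(2/3) = 3/2.
Endpoint w = -9/2: the terms are asymptotic to a nonzero constant times 1/n, so the series diverges by limit comparison with Σ 1/n.
Check w = -15/2: the terms alternate in sign and decrease monotonically to 0 in absolute value (size ~ c/n), so the alternating series test gives convergence.

[-15/2, -9/2)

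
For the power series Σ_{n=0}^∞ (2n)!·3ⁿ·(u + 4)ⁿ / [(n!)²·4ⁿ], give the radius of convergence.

R = 1/3

Ratio test: |a_{n+1}/a_n| = (2n+1)·(2n+2)/(n+1)² · 3/4 → 3 as n → ∞.
Thus R = 1/(3) = 1/3.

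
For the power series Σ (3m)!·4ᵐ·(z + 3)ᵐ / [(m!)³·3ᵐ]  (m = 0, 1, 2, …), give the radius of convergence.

The ratio of consecutive coefficients is (3m+1)·(3m+2)·(3m+3)/(m+1)³ · 4/3 → 36.
Convergence for |z + 3| · 36 < 1, i.e. |z + 3| < 1/36. So R = 1/36.

R = 1/36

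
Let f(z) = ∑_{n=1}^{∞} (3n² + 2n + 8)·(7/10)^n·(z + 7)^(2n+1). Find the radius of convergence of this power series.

R = √70/7

The ratio of consecutive coefficients is [(3(n+1)² + 2(n+1) + 8)/(3n² + 2n + 8)] · 7/10 → 7/10.
Successive powers of (z + 7) differ by 2, so the series converges when |z + 7|² · 7/10 < 1, i.e. |z + 7| < √(10/7). So R = √70/7.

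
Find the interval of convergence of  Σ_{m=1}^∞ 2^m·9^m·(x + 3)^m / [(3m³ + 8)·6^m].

[-10/3, -8/3]

By the ratio test, |a_{m+1}/a_m| = [(3m³ + 8)/(3(m+1)³ + 8)] · 2·9/6 → 3.
Convergence for |x + 3| · 3 < 1, i.e. |x + 3| < 1/3. So R = 1/3.
Endpoint x = -8/3: absolute convergence follows by limit comparison with Σ 1/m³.
At x = -10/3: the terms are on the order of 1/m³, so the series converges absolutely by comparison with the p-series (p = 3 > 1).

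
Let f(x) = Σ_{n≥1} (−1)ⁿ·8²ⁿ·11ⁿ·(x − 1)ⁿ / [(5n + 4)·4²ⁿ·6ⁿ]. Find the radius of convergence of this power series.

The ratio of consecutive coefficients is [(5n + 4)/(5(n+1) + 4)] · 64·11/(16·6) → 22/3.
Thus R = 1/(22/3) = 3/22.

R = 3/22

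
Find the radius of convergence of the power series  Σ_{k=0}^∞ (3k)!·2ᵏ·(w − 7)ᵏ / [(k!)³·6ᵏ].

R = 1/9

Ratio test: |a_{k+1}/a_k| = (3k+1)·(3k+2)·(3k+3)/(k+1)³ · 2/6 → 9 as k → ∞.
Hence the series converges for |w − 7| < 1/(9) = 1/9, so the radius of convergence is 1/9.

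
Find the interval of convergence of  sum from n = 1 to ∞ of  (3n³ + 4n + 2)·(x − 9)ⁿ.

Ratio test: |a_{n+1}/a_n| = (3(n+1)³ + 4(n+1) + 2)/(3n³ + 4n + 2) → 1 as n → ∞.
So the series converges when |x − 9| < 1 and diverges when |x − 9| > 1; R = 1.
At x = 10: the terms have absolute value of order n³, which does not tend to 0, so the series diverges by the divergence test.
At x = 8: the terms have absolute value of order n³, which does not tend to 0, so the series diverges by the divergence test.

(8, 10)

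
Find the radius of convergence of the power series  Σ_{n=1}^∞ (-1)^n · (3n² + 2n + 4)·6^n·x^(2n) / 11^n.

By the ratio test, |a_{n+1}/a_n| = [(3(n+1)² + 2(n+1) + 4)/(3n² + 2n + 4)] · 6/11 → 6/11.
Writing y = x², the series in y has radius 11/6, so |x| < √(11/6) and R = √66/6.

R = √66/6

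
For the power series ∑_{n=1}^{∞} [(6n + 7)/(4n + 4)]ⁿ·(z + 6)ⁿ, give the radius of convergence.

R = 2/3

By the Cauchy root test, |a_n|^(1/n) = (6n + 7)/(4n + 4) → 3/2.
Hence the series converges for |z + 6| < 1/(3/2) = 2/3, so the radius of convergence is 2/3.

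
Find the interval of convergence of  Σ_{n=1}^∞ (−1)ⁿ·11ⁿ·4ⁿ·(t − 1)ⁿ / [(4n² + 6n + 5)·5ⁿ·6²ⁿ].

Apply the ratio test: |a_{n+1}| / |a_n| = [(4n² + 6n + 5)/(4(n+1)² + 6(n+1) + 5)] · 11·4/(5·36), which tends to 11/45 as n → ∞.
Convergence for |t − 1| · 11/45 < 1, i.e. |t − 1| < 45/11. So R = 45/11.
Endpoint t = 56/11: the terms are on the order of 1/n², so the series converges absolutely by comparison with the p-series (p = 2 > 1).
When t = -34/11, the terms are on the order of 1/n², so the series converges absolutely by comparison with the p-series (p = 2 > 1).

[-34/11, 56/11]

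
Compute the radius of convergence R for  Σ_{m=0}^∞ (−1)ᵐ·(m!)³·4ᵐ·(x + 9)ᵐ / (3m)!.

By the ratio test, |a_{m+1}/a_m| = (m+1)³/[(3m+1)·(3m+2)·(3m+3)] · 4 → 4/27.
Convergence for |x + 9| · 4/27 < 1, i.e. |x + 9| < 27/4. So R = 27/4.

R = 27/4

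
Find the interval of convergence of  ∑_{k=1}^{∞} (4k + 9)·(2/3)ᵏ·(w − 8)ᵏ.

The ratio of consecutive coefficients is [(4(k+1) + 9)/(4k + 9)] · 2/3 → 2/3.
Hence the series converges for |w − 8| < 1/(2/3) = 3/2, so the radius of convergence is 3/2.
At w = 19/2: the terms do not tend to 0, so the series diverges.
Endpoint w = 13/2: the terms do not tend to 0, so the series diverges.

(13/2, 19/2)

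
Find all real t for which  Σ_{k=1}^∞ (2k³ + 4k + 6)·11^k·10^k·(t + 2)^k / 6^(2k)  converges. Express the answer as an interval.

The ratio of consecutive coefficients is [(2(k+1)³ + 4(k+1) + 6)/(2k³ + 4k + 6)] · 11·10/36 → 55/18.
The series converges when 55/18 · |t + 2| < 1, giving R = 18/55.
Check t = -92/55: the k-th term does not approach 0; divergence by the term test.
Check t = -128/55: the k-th term does not approach 0; divergence by the term test.

(-128/55, -92/55)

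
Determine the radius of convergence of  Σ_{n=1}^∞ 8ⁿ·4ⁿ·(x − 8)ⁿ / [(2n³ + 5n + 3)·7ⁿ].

By the ratio test, |a_{n+1}/a_n| = [(2n³ + 5n + 3)/(2(n+1)³ + 5(n+1) + 3)] · 8·4/7 → 32/7.
Convergence for |x − 8| · 32/7 < 1, i.e. |x − 8| < 7/32. So R = 7/32.

R = 7/32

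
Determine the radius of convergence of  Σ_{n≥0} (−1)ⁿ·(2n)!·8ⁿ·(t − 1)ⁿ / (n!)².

R = 1/32

The ratio of consecutive coefficients is (2n+1)·(2n+2)/(n+1)² · 8 → 32.
Convergence for |t − 1| · 32 < 1, i.e. |t − 1| < 1/32. So R = 1/32.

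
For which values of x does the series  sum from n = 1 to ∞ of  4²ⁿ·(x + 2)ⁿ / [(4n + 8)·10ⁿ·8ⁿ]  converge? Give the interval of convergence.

[-7, 3)

Ratio test: |a_{n+1}/a_n| = [(4n + 8)/(4(n+1) + 8)] · 16/(10·8) → 1/5 as n → ∞.
The series converges when 1/5 · |x + 2| < 1, giving R = 5.
When x = 3, comparison with the harmonic series Σ 1/n shows the series diverges.
At x = -7: the terms alternate in sign and decrease monotonically to 0 in absolute value (size ~ c/n), so the alternating series test gives convergence.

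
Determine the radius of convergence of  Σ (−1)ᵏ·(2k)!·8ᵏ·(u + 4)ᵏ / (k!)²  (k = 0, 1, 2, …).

R = 1/32

Apply the ratio test: |a_{k+1}| / |a_k| = (2k+1)·(2k+2)/(k+1)² · 8, which tends to 32 as k → ∞.
Thus R = 1/(32) = 1/32.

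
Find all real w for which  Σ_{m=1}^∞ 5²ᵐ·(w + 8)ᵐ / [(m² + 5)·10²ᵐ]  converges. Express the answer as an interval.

Apply the ratio test: |a_{m+1}| / |a_m| = [(m² + 5)/((m+1)² + 5)] · 25/100, which tends to 1/4 as m → ∞.
Hence the series converges for |w + 8| < 1/(1/4) = 4, so the radius of convergence is 4.
At w = -4: the terms are on the order of 1/m², so the series converges absolutely by comparison with the p-series (p = 2 > 1).
Check w = -12: the series is dominated by a constant times Σ 1/m², which converges (p = 2 > 1).

[-12, -4]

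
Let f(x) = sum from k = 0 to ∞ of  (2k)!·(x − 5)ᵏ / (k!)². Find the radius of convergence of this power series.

By the ratio test, |a_{k+1}/a_k| = (2k+1)·(2k+2)/(k+1)² → 4.
Hence the series converges for |x − 5| < 1/(4) = 1/4, so the radius of convergence is 1/4.

R = 1/4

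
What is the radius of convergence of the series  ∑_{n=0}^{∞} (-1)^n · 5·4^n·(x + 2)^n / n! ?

R = ∞

Ratio test: |a_{n+1}/a_n| = 5/5 · 4 · 1/(n+1) → 0 as n → ∞.
The limit is 0, so the series converges for all x; R = ∞.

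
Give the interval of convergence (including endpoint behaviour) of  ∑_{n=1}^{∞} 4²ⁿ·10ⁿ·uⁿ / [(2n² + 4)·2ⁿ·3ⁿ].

Ratio test: |a_{n+1}/a_n| = [(2n² + 4)/(2(n+1)² + 4)] · 16·10/(2·3) → 80/3 as n → ∞.
Thus R = 1/(80/3) = 3/80.
Endpoint u = 3/80: absolute convergence follows by limit comparison with Σ 1/n².
Endpoint u = -3/80: the series is dominated by a constant times Σ 1/n², which converges (p = 2 > 1).

[-3/80, 3/80]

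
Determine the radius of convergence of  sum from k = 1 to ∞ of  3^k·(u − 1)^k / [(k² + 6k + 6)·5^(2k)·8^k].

R = 200/3

Apply the ratio test: |a_{k+1}| / |a_k| = [(k² + 6k + 6)/((k+1)² + 6(k+1) + 6)] · 3/(25·8), which tends to 3/200 as k → ∞.
Hence the series converges for |u − 1| < 1/(3/200) = 200/3, so the radius of convergence is 200/3.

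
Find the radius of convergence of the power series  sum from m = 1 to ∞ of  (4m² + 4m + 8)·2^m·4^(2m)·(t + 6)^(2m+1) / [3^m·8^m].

Apply the ratio test: |a_{m+1}| / |a_m| = [(4(m+1)² + 4(m+1) + 8)/(4m² + 4m + 8)] · 2·16/(3·8), which tends to 4/3 as m → ∞.
Successive powers of (t + 6) differ by 2, so the series converges when |t + 6|² · 4/3 < 1, i.e. |t + 6| < √(3/4). So R = √3/2.

R = √3/2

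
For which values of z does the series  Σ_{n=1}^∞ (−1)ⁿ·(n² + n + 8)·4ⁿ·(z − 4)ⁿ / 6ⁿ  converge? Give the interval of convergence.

The ratio of consecutive coefficients is [((n+1)² + (n+1) + 8)/(n² + n + 8)] · 4/6 → 2/3.
The series converges when 2/3 · |z − 4| < 1, giving R = 3/2.
At z = 11/2: the terms do not tend to 0, so the series diverges.
At z = 5/2: the terms have absolute value of order n², which does not tend to 0, so the series diverges by the divergence test.

(5/2, 11/2)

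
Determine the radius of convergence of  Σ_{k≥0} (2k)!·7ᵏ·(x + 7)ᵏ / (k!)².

R = 1/28

By the ratio test, |a_{k+1}/a_k| = (2k+1)·(2k+2)/(k+1)² · 7 → 28.
Convergence for |x + 7| · 28 < 1, i.e. |x + 7| < 1/28. So R = 1/28.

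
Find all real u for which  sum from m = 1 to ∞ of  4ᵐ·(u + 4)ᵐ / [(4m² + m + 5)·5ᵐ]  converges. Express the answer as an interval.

Apply the ratio test: |a_{m+1}| / |a_m| = [(4m² + m + 5)/(4(m+1)² + (m+1) + 5)] · 4/5, which tends to 4/5 as m → ∞.
Convergence for |u + 4| · 4/5 < 1, i.e. |u + 4| < 5/4. So R = 5/4.
When u = -11/4, the series is dominated by a constant times Σ 1/m², which converges (p = 2 > 1).
Endpoint u = -21/4: the series is dominated by a constant times Σ 1/m², which converges (p = 2 > 1).

[-21/4, -11/4]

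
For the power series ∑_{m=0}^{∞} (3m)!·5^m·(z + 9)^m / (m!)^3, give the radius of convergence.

R = 1/135

By the ratio test, |a_{m+1}/a_m| = (3m+1)·(3m+2)·(3m+3)/(m+1)³ · 5 → 135.
Hence the series converges for |z + 9| < 1/(135) = 1/135, so the radius of convergence is 1/135.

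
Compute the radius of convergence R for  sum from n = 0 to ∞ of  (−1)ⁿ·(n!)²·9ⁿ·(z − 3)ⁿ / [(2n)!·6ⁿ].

Apply the ratio test: |a_{n+1}| / |a_n| = (n+1)²/[(2n+1)·(2n+2)] · 9/6, which tends to 3/8 as n → ∞.
Hence the series converges for |z − 3| < 1/(3/8) = 8/3, so the radius of convergence is 8/3.

R = 8/3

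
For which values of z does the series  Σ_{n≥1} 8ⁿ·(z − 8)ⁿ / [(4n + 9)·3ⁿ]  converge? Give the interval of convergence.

By the ratio test, |a_{n+1}/a_n| = [(4n + 9)/(4(n+1) + 9)] · 8/3 → 8/3.
Thus R = 1/(8/3) = 3/8.
At z = 67/8: comparison with the harmonic series Σ 1/n shows the series diverges.
Endpoint z = 61/8: the terms alternate in sign and decrease monotonically to 0 in absolute value (size ~ c/n), so the alternating series test gives convergence.

[61/8, 67/8)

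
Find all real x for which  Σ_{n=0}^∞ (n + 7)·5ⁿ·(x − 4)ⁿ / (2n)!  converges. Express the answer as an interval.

The ratio of consecutive coefficients is ((n+1) + 7)/(n + 7) · 5 · 1/[(2n+1)·(2n+2)] → 0.
The ratio tends to 0 regardless of x, hence R = ∞.

(−∞, ∞)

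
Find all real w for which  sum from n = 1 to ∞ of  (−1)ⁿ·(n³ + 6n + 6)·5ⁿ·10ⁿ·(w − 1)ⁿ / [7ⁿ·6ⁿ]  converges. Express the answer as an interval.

(4/25, 46/25)

By the ratio test, |a_{n+1}/a_n| = [((n+1)³ + 6(n+1) + 6)/(n³ + 6n + 6)] · 5·10/(7·6) → 25/21.
Hence the series converges for |w − 1| < 1/(25/21) = 21/25, so the radius of convergence is 21/25.
Endpoint w = 46/25: the terms do not tend to 0, so the series diverges.
When w = 4/25, the terms do not tend to 0, so the series diverges.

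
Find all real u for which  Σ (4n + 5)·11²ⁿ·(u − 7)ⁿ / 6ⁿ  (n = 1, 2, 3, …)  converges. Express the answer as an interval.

(841/121, 853/121)

By the ratio test, |a_{n+1}/a_n| = [(4(n+1) + 5)/(4n + 5)] · 121/6 → 121/6.
The series converges when 121/6 · |u − 7| < 1, giving R = 6/121.
When u = 853/121, the terms have absolute value of order n, which does not tend to 0, so the series diverges by the divergence test.
At u = 841/121: the n-th term does not approach 0; divergence by the term test.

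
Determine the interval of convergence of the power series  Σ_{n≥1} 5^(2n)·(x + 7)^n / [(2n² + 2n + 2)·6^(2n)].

Apply the ratio test: |a_{n+1}| / |a_n| = [(2n² + 2n + 2)/(2(n+1)² + 2(n+1) + 2)] · 25/36, which tends to 25/36 as n → ∞.
The series converges when 25/36 · |x + 7| < 1, giving R = 36/25.
When x = -139/25, the series is dominated by a constant times Σ 1/n², which converges (p = 2 > 1).
When x = -211/25, the series is dominated by a constant times Σ 1/n², which converges (p = 2 > 1).

[-211/25, -139/25]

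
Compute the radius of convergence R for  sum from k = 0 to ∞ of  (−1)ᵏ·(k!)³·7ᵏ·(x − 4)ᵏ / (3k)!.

R = 27/7

Apply the ratio test: |a_{k+1}| / |a_k| = (k+1)³/[(3k+1)·(3k+2)·(3k+3)] · 7, which tends to 7/27 as k → ∞.
Hence the series converges for |x − 4| < 1/(7/27) = 27/7, so the radius of convergence is 27/7.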